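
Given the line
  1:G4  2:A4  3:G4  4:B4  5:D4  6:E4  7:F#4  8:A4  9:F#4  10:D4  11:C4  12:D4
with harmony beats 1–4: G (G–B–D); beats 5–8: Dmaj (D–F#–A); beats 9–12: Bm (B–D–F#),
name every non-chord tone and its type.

A4 (beat 2) — neighbor tone; E4 (beat 6) — passing tone; C4 (beat 11) — neighbor tone.

The harmony at that moment is G major triad (G, B, D); A4 is not a chord tone.
It is approached by step up from G4 and left by step down to G4.
Step away and step back to the same note — a neighbor tone (upper neighbor).
The harmony at that moment is D major triad (D, F#, A); E4 is not a chord tone.
It is approached by step up from D4 and left by step up to F#4.
Step in, step out in the same direction — a passing tone.
The harmony at that moment is B minor triad (B, D, F#); C4 is not a chord tone.
It is approached by step down from D4 and left by step up to D4.
Step away and step back to the same note — a neighbor tone (lower neighbor).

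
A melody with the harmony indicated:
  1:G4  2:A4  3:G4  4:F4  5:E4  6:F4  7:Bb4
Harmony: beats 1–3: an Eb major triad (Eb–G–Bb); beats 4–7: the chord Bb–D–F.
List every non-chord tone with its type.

The harmony at that moment is Eb major triad (Eb, G, Bb); A4 is not a chord tone.
It is approached by step up from G4 and left by step down to G4.
Step away and step back to the same note — a neighbor tone (upper neighbor).
The harmony at that moment is Bb major triad (Bb, D, F); E4 is not a chord tone.
It is approached by step down from F4 and left by step up to F4.
Step away and step back to the same note — a neighbor tone (lower neighbor).

A4 (beat 2) — neighbor tone; E4 (beat 5) — neighbor tone.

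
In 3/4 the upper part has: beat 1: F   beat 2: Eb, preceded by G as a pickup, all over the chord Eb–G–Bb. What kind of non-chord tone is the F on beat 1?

The harmony at that moment is Eb major triad (Eb, G, Bb); F is not a chord tone.
It is approached by step down from G and left by step down to Eb.
Step in, step out in the same direction — a passing tone.

Passing tone.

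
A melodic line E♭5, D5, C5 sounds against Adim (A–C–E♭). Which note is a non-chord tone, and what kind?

D5 is a passing tone.

The harmony at that moment is A diminished triad (A, C, E♭); D5 is not a chord tone.
It is approached by step down from E♭5 and left by step down to C5.
Step in, step out in the same direction — a passing tone.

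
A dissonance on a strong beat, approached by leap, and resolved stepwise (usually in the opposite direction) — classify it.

Appoggiatura.

Approach: by leap. Departure: by step. Metric position: strong.
Leap in, step out, in a metrically strong position — an appoggiatura. (It is the mirror image of the escape tone, which steps in and leaps out from a weak position.)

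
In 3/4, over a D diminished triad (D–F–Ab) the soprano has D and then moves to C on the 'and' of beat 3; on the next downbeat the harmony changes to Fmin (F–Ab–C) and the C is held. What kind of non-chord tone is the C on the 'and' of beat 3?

Anticipation.

The harmony at that moment is D diminished triad (D, F, Ab); C is not a chord tone.
It is approached by step down from D and then sustained as the same pitch into the next harmony.
Arriving early and becoming a chord tone when the harmony changes — an anticipation.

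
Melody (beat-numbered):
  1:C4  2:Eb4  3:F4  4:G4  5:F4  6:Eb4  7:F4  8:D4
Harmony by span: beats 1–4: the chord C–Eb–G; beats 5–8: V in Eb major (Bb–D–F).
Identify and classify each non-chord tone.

F4 (beat 3) — passing tone; Eb4 (beat 6) — neighbor tone.

The harmony at that moment is C minor triad (C, Eb, G); F4 is not a chord tone.
It is approached by step up from Eb4 and left by step up to G4.
Step in, step out in the same direction — a passing tone.
The harmony at that moment is Bb major triad (Bb, D, F); Eb4 is not a chord tone.
It is approached by step down from F4 and left by step up to F4.
Step away and step back to the same note — a neighbor tone (lower neighbor).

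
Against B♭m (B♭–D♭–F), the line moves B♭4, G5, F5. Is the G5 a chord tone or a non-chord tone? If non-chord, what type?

Non-chord tone — an appoggiatura.

The harmony at that moment is B♭ minor triad (B♭, D♭, F); G5 is not a chord tone.
It is approached by leap up from B♭4 and left by step down to F5.
Leap in, step out — an appoggiatura.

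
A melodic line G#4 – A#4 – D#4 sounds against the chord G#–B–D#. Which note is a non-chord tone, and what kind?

The harmony at that moment is G# minor triad (G#, B, D#); A#4 is not a chord tone.
It is approached by step up from G#4 and left by leap down to D#4.
Step in, leap out — an escape tone.

A#4 is an escape tone.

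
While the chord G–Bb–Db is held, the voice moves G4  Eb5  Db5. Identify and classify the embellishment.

The harmony at that moment is G diminished triad (G, Bb, Db); Eb5 is not a chord tone.
It is approached by leap up from G4 and left by step down to Db5.
Leap in, step out — an appoggiatura.

Eb5 is an appoggiatura.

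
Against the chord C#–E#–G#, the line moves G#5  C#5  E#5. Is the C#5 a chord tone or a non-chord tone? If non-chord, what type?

C# major triad contains C#, E#, G#; C# is the root, so it is a chord tone.

Chord tone (the root of C# major triad).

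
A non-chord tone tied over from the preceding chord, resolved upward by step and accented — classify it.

Approach: by preparation — the pitch is first a chord tone, then held (tied or repeated) while the harmony changes under it. Departure: up by step. Metric position: strong.
A prepared dissonance that resolves upward by step — a retardation. (The same figure resolving downward would be a suspension.)

Retardation.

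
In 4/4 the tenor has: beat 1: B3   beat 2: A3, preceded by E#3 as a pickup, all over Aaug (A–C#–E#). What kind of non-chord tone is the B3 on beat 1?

The harmony at that moment is A augmented triad (A, C#, E#); B3 is not a chord tone.
It is approached by leap up from E#3 and left by step down to A3.
Leap in, step out, metrically accented — an appoggiatura.

Appoggiatura.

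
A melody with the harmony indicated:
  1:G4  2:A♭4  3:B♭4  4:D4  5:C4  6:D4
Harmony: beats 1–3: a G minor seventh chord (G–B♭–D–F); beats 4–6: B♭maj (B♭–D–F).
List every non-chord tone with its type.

The harmony at that moment is G minor seventh chord (G, B♭, D, F); A♭4 is not a chord tone.
It is approached by step up from G4 and left by step up to B♭4.
Step in, step out in the same direction — a passing tone.
The harmony at that moment is B♭ major triad (B♭, D, F); C4 is not a chord tone.
It is approached by step down from D4 and left by step up to D4.
Step away and step back to the same note — a neighbor tone (lower neighbor).

A♭4 (beat 2) — passing tone; C4 (beat 5) — neighbor tone.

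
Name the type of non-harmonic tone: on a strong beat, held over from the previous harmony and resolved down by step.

Suspension.

Approach: by preparation — the pitch is first a chord tone, then held (tied or repeated) while the harmony changes under it. Departure: down by step. Metric position: strong.
A prepared dissonance that resolves downward by step — a suspension. (The same figure resolving upward would be a retardation.)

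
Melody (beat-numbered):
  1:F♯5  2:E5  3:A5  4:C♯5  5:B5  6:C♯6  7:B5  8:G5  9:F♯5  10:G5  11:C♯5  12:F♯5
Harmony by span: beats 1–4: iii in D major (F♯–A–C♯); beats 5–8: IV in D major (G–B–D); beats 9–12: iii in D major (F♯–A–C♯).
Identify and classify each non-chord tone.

E5 (beat 2) — escape tone; C♯6 (beat 6) — neighbor tone; G5 (beat 10) — escape tone.

The harmony at that moment is F♯ minor triad (F♯, A, C♯); E5 is not a chord tone.
It is approached by step down from F♯5 and left by leap up to A5.
Step in, leap out — an escape tone.
The harmony at that moment is G major triad (G, B, D); C♯6 is not a chord tone.
It is approached by step up from B5 and left by step down to B5.
Step away and step back to the same note — a neighbor tone (upper neighbor).
The harmony at that moment is F♯ minor triad (F♯, A, C♯); G5 is not a chord tone.
It is approached by step up from F♯5 and left by leap down to C♯5.
Step in, leap out — an escape tone.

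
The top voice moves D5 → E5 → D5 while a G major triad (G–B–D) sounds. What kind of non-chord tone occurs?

The harmony at that moment is G major triad (G, B, D); E5 is not a chord tone.
It is approached by step up from D5 and left by step down to D5.
Step away and step back to the same note — a neighbor tone (upper neighbor).

E5 is a neighbor tone.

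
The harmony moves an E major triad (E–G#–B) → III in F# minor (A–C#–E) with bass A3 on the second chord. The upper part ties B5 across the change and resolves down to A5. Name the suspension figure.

At the second chord the bass is A3. The suspended B5 lies a ninth above the bass; after resolving down by step to A5, the interval above the bass becomes an octave.
Suspension figures are named by those two intervals: 9–8.

9–8 suspension.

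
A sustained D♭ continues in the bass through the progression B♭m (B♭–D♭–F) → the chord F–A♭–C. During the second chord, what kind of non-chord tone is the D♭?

Pedal tone (pedal point).

The harmony at that moment is F minor triad (F, A♭, C); D♭ is not a chord tone.
It is held over (the same pitch as the preceding D♭) and then sustained as the same pitch into the next harmony.
Sustained through a change of harmony — a pedal tone.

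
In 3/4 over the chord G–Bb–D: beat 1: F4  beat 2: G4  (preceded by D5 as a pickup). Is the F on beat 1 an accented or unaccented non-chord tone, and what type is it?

The harmony at that moment is G minor triad (G, Bb, D); F4 is not a chord tone.
It is approached by leap down from D5 and left by step up to G4.
Leap in, step out — an appoggiatura.
It falls on the downbeat, so it is accented.

Accented appoggiatura.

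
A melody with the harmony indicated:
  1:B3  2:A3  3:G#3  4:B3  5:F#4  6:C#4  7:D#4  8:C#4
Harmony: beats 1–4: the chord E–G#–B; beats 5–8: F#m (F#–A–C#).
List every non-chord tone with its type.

The harmony at that moment is E major triad (E, G#, B); A3 is not a chord tone.
It is approached by step down from B3 and left by step down to G#3.
Step in, step out in the same direction — a passing tone.
The harmony at that moment is F# minor triad (F#, A, C#); D#4 is not a chord tone.
It is approached by step up from C#4 and left by step down to C#4.
Step away and step back to the same note — a neighbor tone (upper neighbor).

A3 (beat 2) — passing tone; D#4 (beat 7) — neighbor tone.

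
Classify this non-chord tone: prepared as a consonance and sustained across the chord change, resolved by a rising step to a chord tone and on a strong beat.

Retardation.

Approach: by preparation — the pitch is first a chord tone, then held (tied or repeated) while the harmony changes under it. Departure: up by step. Metric position: strong.
A prepared dissonance that resolves upward by step — a retardation. (The same figure resolving downward would be a suspension.)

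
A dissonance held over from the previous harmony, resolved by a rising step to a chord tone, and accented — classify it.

Retardation.

Approach: by preparation — the pitch is first a chord tone, then held (tied or repeated) while the harmony changes under it. Departure: up by step. Metric position: strong.
A prepared dissonance that resolves upward by step — a retardation. (The same figure resolving downward would be a suspension.)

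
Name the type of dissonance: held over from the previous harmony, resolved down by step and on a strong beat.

Suspension.

Approach: by preparation — the pitch is first a chord tone, then held (tied or repeated) while the harmony changes under it. Departure: down by step. Metric position: strong.
A prepared dissonance that resolves downward by step — a suspension. (The same figure resolving upward would be a retardation.)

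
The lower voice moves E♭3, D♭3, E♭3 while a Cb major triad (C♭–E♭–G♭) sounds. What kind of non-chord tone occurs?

D♭3 is a neighbor tone.

The harmony at that moment is C♭ major triad (C♭, E♭, G♭); D♭3 is not a chord tone.
It is approached by step down from E♭3 and left by step up to E♭3.
Step away and step back to the same note — a neighbor tone (lower neighbor).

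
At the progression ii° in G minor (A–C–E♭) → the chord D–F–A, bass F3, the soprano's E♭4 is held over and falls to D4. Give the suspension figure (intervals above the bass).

At the second chord the bass is F3. The suspended E♭4 lies a seventh above the bass; after resolving down by step to D4, the interval above the bass becomes a sixth.
Suspension figures are named by those two intervals: 7–6.

7–6 suspension.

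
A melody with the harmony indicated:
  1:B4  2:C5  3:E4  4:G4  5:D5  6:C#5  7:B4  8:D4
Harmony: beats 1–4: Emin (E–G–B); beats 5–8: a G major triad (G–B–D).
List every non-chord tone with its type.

The harmony at that moment is E minor triad (E, G, B); C5 is not a chord tone.
It is approached by step up from B4 and left by leap down to E4.
Step in, leap out — an escape tone.
The harmony at that moment is G major triad (G, B, D); C#5 is not a chord tone.
It is approached by step down from D5 and left by step down to B4.
Step in, step out in the same direction — a passing tone.

C5 (beat 2) — escape tone; C#5 (beat 6) — passing tone.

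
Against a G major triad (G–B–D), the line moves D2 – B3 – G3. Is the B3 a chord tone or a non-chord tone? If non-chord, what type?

G major triad contains G, B, D; B is the third, so it is a chord tone.

Chord tone (the third of G major triad).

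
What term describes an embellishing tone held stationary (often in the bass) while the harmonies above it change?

Pedal tone.

Approach: none. Departure: none — a single pitch is sustained while the chords change around it, passing through harmonies that do not contain it.
No melodic motion at all; the dissonance is created entirely by the moving harmonies against the stationary note — a pedal tone (pedal point).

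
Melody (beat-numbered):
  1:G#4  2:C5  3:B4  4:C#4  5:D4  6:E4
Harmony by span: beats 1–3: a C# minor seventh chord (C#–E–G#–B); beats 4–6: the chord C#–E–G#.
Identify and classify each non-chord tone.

The harmony at that moment is C# minor seventh chord (C#, E, G#, B); C5 is not a chord tone.
It is approached by leap up from G#4 and left by step down to B4.
Leap in, step out — an appoggiatura.
The harmony at that moment is C# minor triad (C#, E, G#); D4 is not a chord tone.
It is approached by step up from C#4 and left by step up to E4.
Step in, step out in the same direction — a passing tone.

C5 (beat 2) — appoggiatura; D4 (beat 5) — passing tone.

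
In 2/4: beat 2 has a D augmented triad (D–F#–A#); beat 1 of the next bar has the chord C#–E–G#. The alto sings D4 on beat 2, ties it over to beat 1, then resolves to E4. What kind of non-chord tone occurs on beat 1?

Retardation.

The harmony at that moment is C# minor triad (C#, E, G#); D4 is not a chord tone.
It is held over (the same pitch as the preceding D4) and left by step up to E4.
Held over from the previous chord and resolving up by step — a retardation.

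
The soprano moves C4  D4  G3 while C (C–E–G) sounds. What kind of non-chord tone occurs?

D4 is an escape tone.

The harmony at that moment is C major triad (C, E, G); D4 is not a chord tone.
It is approached by step up from C4 and left by leap down to G3.
Step in, leap out — an escape tone.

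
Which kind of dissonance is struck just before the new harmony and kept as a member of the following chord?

Approach: ahead of the chord change (typically by step), so it is dissonant against the current harmony. Departure: none — the same pitch is restated or held and is a chord tone of the new harmony.
Dissonant first, consonant once the harmony catches up: the note simply arrives early — an anticipation. (The reverse timing, consonant first and dissonant after the change, would be a suspension or retardation.)

Anticipation.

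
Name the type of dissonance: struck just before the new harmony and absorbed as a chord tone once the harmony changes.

Anticipation.

Approach: ahead of the chord change (typically by step), so it is dissonant against the current harmony. Departure: none — the same pitch is restated or held and is a chord tone of the new harmony.
Dissonant first, consonant once the harmony catches up: the note simply arrives early — an anticipation. (The reverse timing, consonant first and dissonant after the change, would be a suspension or retardation.)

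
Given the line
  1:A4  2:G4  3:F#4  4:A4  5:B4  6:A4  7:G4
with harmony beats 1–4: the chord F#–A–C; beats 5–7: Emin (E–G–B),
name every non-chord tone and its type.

The harmony at that moment is F# diminished triad (F#, A, C); G4 is not a chord tone.
It is approached by step down from A4 and left by step down to F#4.
Step in, step out in the same direction — a passing tone.
The harmony at that moment is E minor triad (E, G, B); A4 is not a chord tone.
It is approached by step down from B4 and left by step down to G4.
Step in, step out in the same direction — a passing tone.

G4 (beat 2) — passing tone; A4 (beat 6) — passing tone.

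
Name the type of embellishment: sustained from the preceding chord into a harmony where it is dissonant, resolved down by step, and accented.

Approach: by preparation — the pitch is first a chord tone, then held (tied or repeated) while the harmony changes under it. Departure: down by step. Metric position: strong.
A prepared dissonance that resolves downward by step — a suspension. (The same figure resolving upward would be a retardation.)

Suspension.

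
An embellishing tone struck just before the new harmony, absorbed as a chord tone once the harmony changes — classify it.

Anticipation.

Approach: ahead of the chord change (typically by step), so it is dissonant against the current harmony. Departure: none — the same pitch is restated or held and is a chord tone of the new harmony.
Dissonant first, consonant once the harmony catches up: the note simply arrives early — an anticipation. (The reverse timing, consonant first and dissonant after the change, would be a suspension or retardation.)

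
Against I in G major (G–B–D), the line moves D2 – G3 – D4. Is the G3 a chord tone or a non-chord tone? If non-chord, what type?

G major triad contains G, B, D; G is the root, so it is a chord tone.

Chord tone (the root of G major triad).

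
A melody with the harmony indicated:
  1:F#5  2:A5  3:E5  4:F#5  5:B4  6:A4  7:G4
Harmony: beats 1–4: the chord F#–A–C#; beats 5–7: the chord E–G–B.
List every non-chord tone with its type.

E5 (beat 3) — appoggiatura; A4 (beat 6) — passing tone.

The harmony at that moment is F# minor triad (F#, A, C#); E5 is not a chord tone.
It is approached by leap down from A5 and left by step up to F#5.
Leap in, step out — an appoggiatura.
The harmony at that moment is E minor triad (E, G, B); A4 is not a chord tone.
It is approached by step down from B4 and left by step down to G4.
Step in, step out in the same direction — a passing tone.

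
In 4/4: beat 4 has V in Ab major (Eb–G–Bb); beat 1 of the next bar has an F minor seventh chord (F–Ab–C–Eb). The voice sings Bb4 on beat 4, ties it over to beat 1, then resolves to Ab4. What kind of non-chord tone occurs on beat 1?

The harmony at that moment is F minor seventh chord (F, Ab, C, Eb); Bb4 is not a chord tone.
It is held over (the same pitch as the preceding Bb4) and left by step down to Ab4.
Held over from the previous chord and resolving down by step — a suspension.

Suspension.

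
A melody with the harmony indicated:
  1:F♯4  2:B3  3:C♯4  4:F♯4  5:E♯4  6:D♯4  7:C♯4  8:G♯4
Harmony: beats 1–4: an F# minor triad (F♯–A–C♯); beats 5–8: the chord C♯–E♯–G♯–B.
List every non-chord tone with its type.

B3 (beat 2) — appoggiatura; D♯4 (beat 6) — passing tone.

The harmony at that moment is F♯ minor triad (F♯, A, C♯); B3 is not a chord tone.
It is approached by leap down from F♯4 and left by step up to C♯4.
Leap in, step out — an appoggiatura.
The harmony at that moment is C♯ dominant seventh chord (C♯, E♯, G♯, B); D♯4 is not a chord tone.
It is approached by step down from E♯4 and left by step down to C♯4.
Step in, step out in the same direction — a passing tone.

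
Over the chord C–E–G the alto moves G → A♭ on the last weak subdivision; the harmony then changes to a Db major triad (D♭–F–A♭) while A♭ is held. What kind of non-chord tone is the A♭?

A♭ is an anticipation.

The harmony at that moment is C major triad (C, E, G); A♭ is not a chord tone.
It is approached by step up from G and then sustained as the same pitch into the next harmony.
Arriving early and becoming a chord tone when the harmony changes — an anticipation.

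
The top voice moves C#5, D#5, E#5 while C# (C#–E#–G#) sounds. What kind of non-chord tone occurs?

The harmony at that moment is C# major triad (C#, E#, G#); D#5 is not a chord tone.
It is approached by step up from C#5 and left by step up to E#5.
Step in, step out in the same direction — a passing tone.

D#5 is a passing tone.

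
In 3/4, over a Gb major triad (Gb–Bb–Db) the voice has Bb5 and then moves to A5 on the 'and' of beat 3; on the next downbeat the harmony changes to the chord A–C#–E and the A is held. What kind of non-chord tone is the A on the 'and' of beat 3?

The harmony at that moment is Gb major triad (Gb, Bb, Db); A5 is not a chord tone.
It is approached by step down from Bb5 and then sustained as the same pitch into the next harmony.
Arriving early and becoming a chord tone when the harmony changes — an anticipation.

Anticipation.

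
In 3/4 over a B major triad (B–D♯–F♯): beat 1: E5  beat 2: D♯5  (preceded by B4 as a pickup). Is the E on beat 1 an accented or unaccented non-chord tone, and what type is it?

The harmony at that moment is B major triad (B, D♯, F♯); E5 is not a chord tone.
It is approached by leap up from B4 and left by step down to D♯5.
Leap in, step out — an appoggiatura.
It falls on the downbeat, so it is accented.

Accented appoggiatura.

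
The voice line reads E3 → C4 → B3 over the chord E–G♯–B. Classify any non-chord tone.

C4 is an appoggiatura.

The harmony at that moment is E major triad (E, G♯, B); C4 is not a chord tone.
It is approached by leap up from E3 and left by step down to B3.
Leap in, step out — an appoggiatura.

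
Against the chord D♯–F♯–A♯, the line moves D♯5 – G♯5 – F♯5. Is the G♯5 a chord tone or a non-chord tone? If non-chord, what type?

The harmony at that moment is D♯ minor triad (D♯, F♯, A♯); G♯5 is not a chord tone.
It is approached by leap up from D♯5 and left by step down to F♯5.
Leap in, step out — an appoggiatura.

Non-chord tone — an appoggiatura.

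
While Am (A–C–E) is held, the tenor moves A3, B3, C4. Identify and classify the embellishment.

B3 is a passing tone.

The harmony at that moment is A minor triad (A, C, E); B3 is not a chord tone.
It is approached by step up from A3 and left by step up to C4.
Step in, step out in the same direction — a passing tone.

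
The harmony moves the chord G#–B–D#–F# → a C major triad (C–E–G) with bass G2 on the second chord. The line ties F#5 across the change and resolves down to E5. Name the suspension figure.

7–6 suspension.

At the second chord the bass is G2. The suspended F#5 lies a seventh above the bass; after resolving down by step to E5, the interval above the bass becomes a sixth.
Suspension figures are named by those two intervals: 7–6.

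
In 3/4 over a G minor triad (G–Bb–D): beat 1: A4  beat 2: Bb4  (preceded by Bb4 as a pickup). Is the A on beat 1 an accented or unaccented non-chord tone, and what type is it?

The harmony at that moment is G minor triad (G, Bb, D); A4 is not a chord tone.
It is approached by step down from Bb4 and left by step up to Bb4.
Step away and step back to the same note — a neighbor tone (lower neighbor).
It falls on the downbeat, so it is accented.

Accented neighbor tone.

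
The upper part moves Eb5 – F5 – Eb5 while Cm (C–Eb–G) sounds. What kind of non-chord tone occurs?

The harmony at that moment is C minor triad (C, Eb, G); F5 is not a chord tone.
It is approached by step up from Eb5 and left by step down to Eb5.
Step away and step back to the same note — a neighbor tone (upper neighbor).

F5 is a neighbor tone.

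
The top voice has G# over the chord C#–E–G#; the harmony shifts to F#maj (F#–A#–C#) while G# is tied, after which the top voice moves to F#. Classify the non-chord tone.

The harmony at that moment is F# major triad (F#, A#, C#); G# is not a chord tone.
It is held over (the same pitch as the preceding G#) and left by step down to F#.
Held over from the previous chord and resolving down by step — a suspension.

G# is a suspension.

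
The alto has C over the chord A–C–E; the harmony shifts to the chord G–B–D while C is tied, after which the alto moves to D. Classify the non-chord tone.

The harmony at that moment is G major triad (G, B, D); C is not a chord tone.
It is held over (the same pitch as the preceding C) and left by step up to D.
Held over from the previous chord and resolving up by step — a retardation.

C is a retardation.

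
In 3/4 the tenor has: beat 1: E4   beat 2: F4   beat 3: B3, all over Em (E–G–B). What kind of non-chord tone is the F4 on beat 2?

The harmony at that moment is E minor triad (E, G, B); F4 is not a chord tone.
It is approached by step up from E4 and left by leap down to B3.
Step in, leap out, on a weak beat — an escape tone.

Escape tone.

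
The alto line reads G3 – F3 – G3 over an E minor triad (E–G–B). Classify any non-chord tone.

F3 is a neighbor tone.

The harmony at that moment is E minor triad (E, G, B); F3 is not a chord tone.
It is approached by step down from G3 and left by step up to G3.
Step away and step back to the same note — a neighbor tone (lower neighbor).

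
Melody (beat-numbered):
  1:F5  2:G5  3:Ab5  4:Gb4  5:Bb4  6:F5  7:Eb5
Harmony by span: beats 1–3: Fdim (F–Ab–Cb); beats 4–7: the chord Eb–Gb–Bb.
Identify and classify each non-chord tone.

The harmony at that moment is F diminished triad (F, Ab, Cb); G5 is not a chord tone.
It is approached by step up from F5 and left by step up to Ab5.
Step in, step out in the same direction — a passing tone.
The harmony at that moment is Eb minor triad (Eb, Gb, Bb); F5 is not a chord tone.
It is approached by leap up from Bb4 and left by step down to Eb5.
Leap in, step out — an appoggiatura.

G5 (beat 2) — passing tone; F5 (beat 6) — appoggiatura.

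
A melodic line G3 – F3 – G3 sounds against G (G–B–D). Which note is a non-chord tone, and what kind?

The harmony at that moment is G major triad (G, B, D); F3 is not a chord tone.
It is approached by step down from G3 and left by step up to G3.
Step away and step back to the same note — a neighbor tone (lower neighbor).

F3 is a neighbor tone.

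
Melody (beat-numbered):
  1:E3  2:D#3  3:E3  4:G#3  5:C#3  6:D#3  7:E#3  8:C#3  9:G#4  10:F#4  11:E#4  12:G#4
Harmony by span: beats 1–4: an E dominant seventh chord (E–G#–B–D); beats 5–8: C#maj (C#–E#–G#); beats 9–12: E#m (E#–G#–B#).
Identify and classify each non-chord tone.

D#3 (beat 2) — neighbor tone; D#3 (beat 6) — passing tone; F#4 (beat 10) — passing tone.

The harmony at that moment is E dominant seventh chord (E, G#, B, D); D#3 is not a chord tone.
It is approached by step down from E3 and left by step up to E3.
Step away and step back to the same note — a neighbor tone (lower neighbor).
The harmony at that moment is C# major triad (C#, E#, G#); D#3 is not a chord tone.
It is approached by step up from C#3 and left by step up to E#3.
Step in, step out in the same direction — a passing tone.
The harmony at that moment is E# minor triad (E#, G#, B#); F#4 is not a chord tone.
It is approached by step down from G#4 and left by step down to E#4.
Step in, step out in the same direction — a passing tone.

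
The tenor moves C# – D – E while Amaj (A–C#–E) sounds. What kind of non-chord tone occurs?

The harmony at that moment is A major triad (A, C#, E); D is not a chord tone.
It is approached by step up from C# and left by step up to E.
Step in, step out in the same direction — a passing tone.

D is a passing tone.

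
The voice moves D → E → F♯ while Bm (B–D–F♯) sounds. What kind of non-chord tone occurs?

The harmony at that moment is B minor triad (B, D, F♯); E is not a chord tone.
It is approached by step up from D and left by step up to F♯.
Step in, step out in the same direction — a passing tone.

E is a passing tone.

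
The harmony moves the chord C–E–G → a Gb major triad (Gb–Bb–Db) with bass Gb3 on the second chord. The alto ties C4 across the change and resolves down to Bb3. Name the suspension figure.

4–3 suspension.

At the second chord the bass is Gb3. The suspended C4 lies a fourth above the bass; after resolving down by step to Bb3, the interval above the bass becomes a third.
Suspension figures are named by those two intervals: 4–3.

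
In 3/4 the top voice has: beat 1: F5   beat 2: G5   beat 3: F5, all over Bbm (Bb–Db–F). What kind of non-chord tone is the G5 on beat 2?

Upper neighbor tone.

The harmony at that moment is Bb minor triad (Bb, Db, F); G5 is not a chord tone.
It is approached by step up from F5 and left by step down to F5.
Step away and step back to the same note — a neighbor tone (upper neighbor).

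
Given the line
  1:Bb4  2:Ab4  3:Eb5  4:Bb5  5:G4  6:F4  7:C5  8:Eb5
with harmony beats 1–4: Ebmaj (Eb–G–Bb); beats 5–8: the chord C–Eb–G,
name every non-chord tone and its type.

Ab4 (beat 2) — escape tone; F4 (beat 6) — escape tone.

The harmony at that moment is Eb major triad (Eb, G, Bb); Ab4 is not a chord tone.
It is approached by step down from Bb4 and left by leap up to Eb5.
Step in, leap out — an escape tone.
The harmony at that moment is C minor triad (C, Eb, G); F4 is not a chord tone.
It is approached by step down from G4 and left by leap up to C5.
Step in, leap out — an escape tone.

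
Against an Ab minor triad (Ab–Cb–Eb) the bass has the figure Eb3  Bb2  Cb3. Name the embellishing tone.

The harmony at that moment is Ab minor triad (Ab, Cb, Eb); Bb2 is not a chord tone.
It is approached by leap down from Eb3 and left by step up to Cb3.
Leap in, step out — an appoggiatura.

Bb2 is an appoggiatura.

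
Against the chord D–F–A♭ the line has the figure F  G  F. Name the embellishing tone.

The harmony at that moment is D diminished triad (D, F, A♭); G is not a chord tone.
It is approached by step up from F and left by step down to F.
Step away and step back to the same note — a neighbor tone (upper neighbor).

G is a neighbor tone.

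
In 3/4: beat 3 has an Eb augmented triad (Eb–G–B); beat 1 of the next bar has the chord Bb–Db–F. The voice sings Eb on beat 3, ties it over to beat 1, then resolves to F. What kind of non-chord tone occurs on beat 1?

Retardation.

The harmony at that moment is Bb minor triad (Bb, Db, F); Eb is not a chord tone.
It is held over (the same pitch as the preceding Eb) and left by step up to F.
Held over from the previous chord and resolving up by step — a retardation.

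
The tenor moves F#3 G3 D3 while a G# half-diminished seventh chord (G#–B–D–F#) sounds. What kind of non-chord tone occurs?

G3 is an escape tone.

The harmony at that moment is G# half-diminished seventh chord (G#, B, D, F#); G3 is not a chord tone.
It is approached by step up from F#3 and left by leap down to D3.
Step in, leap out — an escape tone.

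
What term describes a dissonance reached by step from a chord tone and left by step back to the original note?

Neighbor tone.

Approach: by step. Departure: by step in the opposite direction, back to the starting pitch.
Stepwise on both sides but reversing to return to the same chord tone — a neighbor tone. (Had it continued onward in the same direction it would be a passing tone instead.)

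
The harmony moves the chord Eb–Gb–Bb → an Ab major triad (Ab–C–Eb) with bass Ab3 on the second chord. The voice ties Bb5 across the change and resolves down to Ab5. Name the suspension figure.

At the second chord the bass is Ab3. The suspended Bb5 lies a ninth above the bass; after resolving down by step to Ab5, the interval above the bass becomes an octave.
Suspension figures are named by those two intervals: 9–8.

9–8 suspension.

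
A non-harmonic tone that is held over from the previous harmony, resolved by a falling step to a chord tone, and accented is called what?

Suspension.

Approach: by preparation — the pitch is first a chord tone, then held (tied or repeated) while the harmony changes under it. Departure: down by step. Metric position: strong.
A prepared dissonance that resolves downward by step — a suspension. (The same figure resolving upward would be a retardation.)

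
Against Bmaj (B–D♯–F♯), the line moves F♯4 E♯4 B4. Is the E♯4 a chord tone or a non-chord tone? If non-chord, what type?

Non-chord tone — an escape tone.

The harmony at that moment is B major triad (B, D♯, F♯); E♯4 is not a chord tone.
It is approached by step down from F♯4 and left by leap up to B4.
Step in, leap out — an escape tone.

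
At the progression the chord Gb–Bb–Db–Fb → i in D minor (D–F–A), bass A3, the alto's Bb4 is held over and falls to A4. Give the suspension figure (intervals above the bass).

At the second chord the bass is A3. The suspended Bb4 lies a ninth above the bass; after resolving down by step to A4, the interval above the bass becomes an octave.
Suspension figures are named by those two intervals: 9–8.

9–8 suspension.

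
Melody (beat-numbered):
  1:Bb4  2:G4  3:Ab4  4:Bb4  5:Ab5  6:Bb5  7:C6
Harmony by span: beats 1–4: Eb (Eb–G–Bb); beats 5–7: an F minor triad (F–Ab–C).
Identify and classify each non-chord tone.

Ab4 (beat 3) — passing tone; Bb5 (beat 6) — passing tone.

The harmony at that moment is Eb major triad (Eb, G, Bb); Ab4 is not a chord tone.
It is approached by step up from G4 and left by step up to Bb4.
Step in, step out in the same direction — a passing tone.
The harmony at that moment is F minor triad (F, Ab, C); Bb5 is not a chord tone.
It is approached by step up from Ab5 and left by step up to C6.
Step in, step out in the same direction — a passing tone.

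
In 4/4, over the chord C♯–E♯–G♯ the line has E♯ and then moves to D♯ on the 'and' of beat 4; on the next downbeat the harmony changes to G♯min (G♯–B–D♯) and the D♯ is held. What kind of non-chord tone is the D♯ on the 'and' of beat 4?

Anticipation.

The harmony at that moment is C♯ major triad (C♯, E♯, G♯); D♯ is not a chord tone.
It is approached by step down from E♯ and then sustained as the same pitch into the next harmony.
Arriving early and becoming a chord tone when the harmony changes — an anticipation.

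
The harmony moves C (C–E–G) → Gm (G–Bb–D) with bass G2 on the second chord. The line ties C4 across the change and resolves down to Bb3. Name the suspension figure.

4–3 suspension.

At the second chord the bass is G2. The suspended C4 lies a fourth above the bass; after resolving down by step to Bb3, the interval above the bass becomes a third.
Suspension figures are named by those two intervals: 4–3.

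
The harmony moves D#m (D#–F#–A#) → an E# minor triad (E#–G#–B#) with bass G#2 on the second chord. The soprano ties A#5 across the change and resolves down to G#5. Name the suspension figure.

9–8 suspension.

At the second chord the bass is G#2. The suspended A#5 lies a ninth above the bass; after resolving down by step to G#5, the interval above the bass becomes an octave.
Suspension figures are named by those two intervals: 9–8.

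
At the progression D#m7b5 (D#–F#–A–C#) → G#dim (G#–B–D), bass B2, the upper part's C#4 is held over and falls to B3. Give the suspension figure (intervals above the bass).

9–8 suspension.

At the second chord the bass is B2. The suspended C#4 lies a ninth above the bass; after resolving down by step to B3, the interval above the bass becomes an octave.
Suspension figures are named by those two intervals: 9–8.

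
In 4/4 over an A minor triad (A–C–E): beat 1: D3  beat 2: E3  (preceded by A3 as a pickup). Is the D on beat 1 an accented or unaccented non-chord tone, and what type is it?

Accented appoggiatura.

The harmony at that moment is A minor triad (A, C, E); D3 is not a chord tone.
It is approached by leap down from A3 and left by step up to E3.
Leap in, step out — an appoggiatura.
It falls on the downbeat, so it is accented.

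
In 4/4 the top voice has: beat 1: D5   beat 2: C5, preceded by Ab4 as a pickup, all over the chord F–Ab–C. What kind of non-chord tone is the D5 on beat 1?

Appoggiatura.

The harmony at that moment is F minor triad (F, Ab, C); D5 is not a chord tone.
It is approached by leap up from Ab4 and left by step down to C5.
Leap in, step out, metrically accented — an appoggiatura.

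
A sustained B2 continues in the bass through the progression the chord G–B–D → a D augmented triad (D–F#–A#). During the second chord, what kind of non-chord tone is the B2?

Pedal tone (pedal point).

The harmony at that moment is D augmented triad (D, F#, A#); B2 is not a chord tone.
It is held over (the same pitch as the preceding B2) and then sustained as the same pitch into the next harmony.
Sustained through a change of harmony — a pedal tone.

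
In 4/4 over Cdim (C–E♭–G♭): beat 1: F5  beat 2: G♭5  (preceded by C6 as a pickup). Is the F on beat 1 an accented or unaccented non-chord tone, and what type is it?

Accented appoggiatura.

The harmony at that moment is C diminished triad (C, E♭, G♭); F5 is not a chord tone.
It is approached by leap down from C6 and left by step up to G♭5.
Leap in, step out — an appoggiatura.
It falls on the downbeat, so it is accented.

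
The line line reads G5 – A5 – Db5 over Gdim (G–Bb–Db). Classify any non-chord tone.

The harmony at that moment is G diminished triad (G, Bb, Db); A5 is not a chord tone.
It is approached by step up from G5 and left by leap down to Db5.
Step in, leap out — an escape tone.

A5 is an escape tone.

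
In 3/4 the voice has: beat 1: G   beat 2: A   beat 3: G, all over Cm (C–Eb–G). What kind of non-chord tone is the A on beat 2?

The harmony at that moment is C minor triad (C, Eb, G); A is not a chord tone.
It is approached by step up from G and left by step down to G.
Step away and step back to the same note — a neighbor tone (upper neighbor).

Upper neighbor tone.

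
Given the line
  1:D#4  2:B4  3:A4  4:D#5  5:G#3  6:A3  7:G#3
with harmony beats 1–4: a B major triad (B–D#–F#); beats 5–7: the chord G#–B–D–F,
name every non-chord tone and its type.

A4 (beat 3) — escape tone; A3 (beat 6) — neighbor tone.

The harmony at that moment is B major triad (B, D#, F#); A4 is not a chord tone.
It is approached by step down from B4 and left by leap up to D#5.
Step in, leap out — an escape tone.
The harmony at that moment is G# diminished seventh chord (G#, B, D, F); A3 is not a chord tone.
It is approached by step up from G#3 and left by step down to G#3.
Step away and step back to the same note — a neighbor tone (upper neighbor).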